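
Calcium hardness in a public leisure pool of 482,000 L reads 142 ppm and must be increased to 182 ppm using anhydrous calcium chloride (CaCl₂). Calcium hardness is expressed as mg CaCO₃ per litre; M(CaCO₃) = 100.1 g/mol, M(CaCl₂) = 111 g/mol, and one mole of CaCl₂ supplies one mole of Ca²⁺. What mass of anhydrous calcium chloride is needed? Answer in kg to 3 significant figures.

Hardness to add: (182 − 142) = 40 mg/L as CaCO₃ × 482,000 L = 19,280 g as CaCO₃.
Moles of Ca²⁺ (1 mol Ca²⁺ ≡ 1 mol CaCO₃): 19,280 / 100.1 g/mol = 192.6 mol.
Mass of CaCl₂: 192.6 × 111 = 21,380 g.

21.4 kg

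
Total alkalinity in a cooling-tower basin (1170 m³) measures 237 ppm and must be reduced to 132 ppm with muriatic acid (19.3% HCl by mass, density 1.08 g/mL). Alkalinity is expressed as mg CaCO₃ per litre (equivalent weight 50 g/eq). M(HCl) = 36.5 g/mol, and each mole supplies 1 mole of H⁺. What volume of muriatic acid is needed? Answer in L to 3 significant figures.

430 L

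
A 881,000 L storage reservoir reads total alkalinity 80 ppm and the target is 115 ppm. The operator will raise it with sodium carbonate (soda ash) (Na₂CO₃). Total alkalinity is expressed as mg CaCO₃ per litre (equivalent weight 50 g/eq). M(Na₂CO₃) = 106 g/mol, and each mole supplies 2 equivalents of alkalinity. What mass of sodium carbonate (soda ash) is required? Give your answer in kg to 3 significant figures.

Alkalinity to add: (115 − 80) = 35 mg/L as CaCO₃ × 881,000 L = 30,840 g as CaCO₃.
Equivalents: 30,840 g ÷ 50 g/eq = 616.7 eq.
Each mole of Na₂CO₃ supplies 2 eq, so 616.7 / 2 = 308.4 mol.
Mass: 308.4 mol × 106 g/mol = 32,690 g.

32.7 kg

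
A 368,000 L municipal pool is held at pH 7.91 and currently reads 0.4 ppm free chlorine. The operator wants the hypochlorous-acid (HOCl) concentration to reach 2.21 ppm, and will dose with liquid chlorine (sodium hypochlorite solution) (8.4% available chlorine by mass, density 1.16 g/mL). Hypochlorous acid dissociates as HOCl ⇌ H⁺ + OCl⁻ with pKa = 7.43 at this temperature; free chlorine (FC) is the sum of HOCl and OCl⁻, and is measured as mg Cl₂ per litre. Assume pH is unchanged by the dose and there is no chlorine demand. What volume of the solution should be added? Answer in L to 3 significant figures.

32.0 L

[OCl⁻]/[HOCl] = 10^(pH − pKa) = 10^(7.91 − 7.43) = 3.02; fraction as HOCl = 1/(1 + 3.02) = 0.2488.
Free chlorine required for 2.21 ppm HOCl: 2.21 / 0.2488 = 8.884 ppm.
FC to add: 8.884 − 0.4 = 8.484 mg/L as Cl₂.
Cl₂ equivalent: 8.484 mg/L × 368,000 L = 3122 g.
Product at 8.4% available Cl: 3122 / 0.084 = 37,170 g.
Volume: 37,170 g ÷ 1.16 g/mL = 32,040 mL.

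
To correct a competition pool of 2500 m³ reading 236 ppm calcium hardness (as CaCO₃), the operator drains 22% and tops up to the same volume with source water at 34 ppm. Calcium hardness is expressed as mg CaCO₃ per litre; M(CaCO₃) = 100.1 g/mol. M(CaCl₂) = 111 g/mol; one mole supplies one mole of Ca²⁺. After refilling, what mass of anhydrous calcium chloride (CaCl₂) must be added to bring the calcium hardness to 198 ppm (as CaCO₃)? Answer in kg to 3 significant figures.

17.9 kg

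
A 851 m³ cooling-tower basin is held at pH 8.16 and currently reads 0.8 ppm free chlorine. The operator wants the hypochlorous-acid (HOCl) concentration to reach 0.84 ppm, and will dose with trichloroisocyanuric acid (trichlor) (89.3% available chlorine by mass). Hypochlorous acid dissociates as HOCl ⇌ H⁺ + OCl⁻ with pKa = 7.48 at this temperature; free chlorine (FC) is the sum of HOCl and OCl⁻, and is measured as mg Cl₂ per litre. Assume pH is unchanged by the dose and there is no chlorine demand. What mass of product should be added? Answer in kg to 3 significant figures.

3.87 kg

Volume: 851 m³ = 851,000 L.
[OCl⁻]/[HOCl] = 10^(pH − pKa) = 10^(8.16 − 7.48) = 4.786; fraction as HOCl = 1/(1 + 4.786) = 0.1728.
Free chlorine required for 0.84 ppm HOCl: 0.84 / 0.1728 = 4.86 ppm.
FC to add: 4.86 − 0.8 = 4.06 mg/L as Cl₂.
Cl₂ equivalent: 4.06 mg/L × 851,000 L = 3455 g.
Product at 89.3% available Cl: 3455 / 0.893 = 3870 g.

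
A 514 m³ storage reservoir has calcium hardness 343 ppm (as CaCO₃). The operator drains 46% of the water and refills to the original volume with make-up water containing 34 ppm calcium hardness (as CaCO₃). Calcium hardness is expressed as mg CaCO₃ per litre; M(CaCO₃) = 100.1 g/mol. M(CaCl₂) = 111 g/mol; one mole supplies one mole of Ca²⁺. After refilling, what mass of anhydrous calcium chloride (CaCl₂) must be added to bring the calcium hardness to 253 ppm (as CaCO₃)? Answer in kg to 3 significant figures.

Volume: 514 m³ = 514,000 L.
After draining 46% and refilling: 343 × 0.54 + 34 × 0.46 = 200.86 ppm.
Deficit to target: 253 − 200.86 = 52.14 mg/L.
As CaCO₃: 52.14 mg/L × 514,000 L = 26,800 g; ÷ 100.1 = 267.7 mol Ca²⁺.
Mass: 267.7 × 111 = 29,720 g.

29.7 kg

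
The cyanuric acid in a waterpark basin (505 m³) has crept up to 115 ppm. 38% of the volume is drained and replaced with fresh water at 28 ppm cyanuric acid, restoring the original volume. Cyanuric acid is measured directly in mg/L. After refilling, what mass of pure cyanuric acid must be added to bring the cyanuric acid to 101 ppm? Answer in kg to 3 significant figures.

Volume: 505 m³ = 505,000 L.
After draining 38% and refilling: 115 × 0.62 + 28 × 0.38 = 81.94 ppm.
Deficit to target: 101 − 81.94 = 19.06 mg/L.
Mass: 19.06 mg/L × 505,000 L = 9625 g cyanuric acid.

9.63 kg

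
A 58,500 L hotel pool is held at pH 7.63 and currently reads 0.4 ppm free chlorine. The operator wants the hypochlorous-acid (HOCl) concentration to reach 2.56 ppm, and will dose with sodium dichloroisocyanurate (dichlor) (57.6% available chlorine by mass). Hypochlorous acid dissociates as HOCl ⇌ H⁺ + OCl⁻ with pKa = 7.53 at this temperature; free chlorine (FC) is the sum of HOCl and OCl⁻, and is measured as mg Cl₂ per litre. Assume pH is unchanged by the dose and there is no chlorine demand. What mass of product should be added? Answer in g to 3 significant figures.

[OCl⁻]/[HOCl] = 10^(pH − pKa) = 10^(7.63 − 7.53) = 1.259; fraction as HOCl = 1/(1 + 1.259) = 0.4427.
Free chlorine required for 2.56 ppm HOCl: 2.56 / 0.4427 = 5.783 ppm.
FC to add: 5.783 − 0.4 = 5.383 mg/L as Cl₂.
Cl₂ equivalent: 5.383 mg/L × 58,500 L = 314.9 g.
Product at 57.6% available Cl: 314.9 / 0.576 = 546.7 g.

547 g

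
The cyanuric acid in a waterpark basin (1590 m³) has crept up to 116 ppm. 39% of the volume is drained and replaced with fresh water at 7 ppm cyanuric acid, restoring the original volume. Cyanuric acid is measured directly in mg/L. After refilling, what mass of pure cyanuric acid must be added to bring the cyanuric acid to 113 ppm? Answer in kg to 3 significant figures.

Volume: 1590 m³ = 1,590,000 L.
After draining 39% and refilling: 116 × 0.61 + 7 × 0.39 = 73.49 ppm.
Deficit to target: 113 − 73.49 = 39.51 mg/L.
Mass: 39.51 mg/L × 1,590,000 L = 62,820 g cyanuric acid.

62.8 kg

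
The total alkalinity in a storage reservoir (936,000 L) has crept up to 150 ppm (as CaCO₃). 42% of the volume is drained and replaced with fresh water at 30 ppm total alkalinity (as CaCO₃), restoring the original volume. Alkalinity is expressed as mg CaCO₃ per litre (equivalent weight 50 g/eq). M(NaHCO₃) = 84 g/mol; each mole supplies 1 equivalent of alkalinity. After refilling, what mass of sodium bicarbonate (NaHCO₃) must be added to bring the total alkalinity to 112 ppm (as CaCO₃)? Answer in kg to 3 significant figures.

19.5 kg

After draining 42% and refilling: 150 × 0.58 + 30 × 0.42 = 99.6 ppm.
Deficit to target: 112 − 99.6 = 12.4 mg/L.
As CaCO₃: 12.4 mg/L × 936,000 L = 11,610 g; ÷ 50 g/eq ÷ 1 = 232.1 mol NaHCO₃.
Mass: 232.1 × 84 = 19,500 g.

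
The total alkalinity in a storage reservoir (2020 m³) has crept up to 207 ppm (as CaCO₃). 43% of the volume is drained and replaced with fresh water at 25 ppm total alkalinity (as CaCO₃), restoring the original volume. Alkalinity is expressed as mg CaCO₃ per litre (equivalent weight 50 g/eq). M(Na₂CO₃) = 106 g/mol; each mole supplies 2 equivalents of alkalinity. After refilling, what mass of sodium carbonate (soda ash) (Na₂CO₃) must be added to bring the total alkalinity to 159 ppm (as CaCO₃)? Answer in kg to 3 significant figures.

64.8 kg

Volume: 2020 m³ = 2,020,000 L.
After draining 43% and refilling: 207 × 0.57 + 25 × 0.43 = 128.74 ppm.
Deficit to target: 159 − 128.74 = 30.26 mg/L.
As CaCO₃: 30.26 mg/L × 2,020,000 L = 61,130 g; ÷ 50 g/eq ÷ 2 = 611.3 mol Na₂CO₃.
Mass: 611.3 × 106 = 64,790 g.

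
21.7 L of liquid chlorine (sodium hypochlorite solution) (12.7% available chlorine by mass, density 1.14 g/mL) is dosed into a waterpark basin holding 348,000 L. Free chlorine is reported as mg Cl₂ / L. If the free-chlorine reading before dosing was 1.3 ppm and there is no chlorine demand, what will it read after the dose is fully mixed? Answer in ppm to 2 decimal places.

10.33 ppm

Mass of solution: 21.7 L × 1000 mL/L × 1.14 g/mL = 24,740 g.
Available chlorine delivered: 24,740 g × 0.127 = 3142 g as Cl₂.
Concentration rise: 3142 g / 348,000 L = 9.028 mg/L = 9.03 ppm.
Final FC: 1.3 + 9.03 = 10.33 ppm.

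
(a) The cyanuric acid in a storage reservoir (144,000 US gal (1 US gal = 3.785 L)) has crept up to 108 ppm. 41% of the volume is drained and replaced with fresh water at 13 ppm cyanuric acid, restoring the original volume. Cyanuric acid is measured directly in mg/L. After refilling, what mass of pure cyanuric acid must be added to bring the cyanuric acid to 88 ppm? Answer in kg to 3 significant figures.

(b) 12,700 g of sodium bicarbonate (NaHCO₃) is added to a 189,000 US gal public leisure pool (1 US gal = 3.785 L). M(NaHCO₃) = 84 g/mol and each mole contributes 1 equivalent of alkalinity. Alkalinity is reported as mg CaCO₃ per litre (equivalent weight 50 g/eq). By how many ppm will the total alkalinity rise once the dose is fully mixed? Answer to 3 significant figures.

(a) 10.3 kg; (b) 10.6 ppm

(a) Volume: 144,000 US gal × 3.785 L/gal = 545,040 L.
(a) After draining 41% and refilling: 108 × 0.59 + 13 × 0.41 = 69.05 ppm.
(a) Deficit to target: 88 − 69.05 = 18.95 mg/L.
(a) Mass: 18.95 mg/L × 545,040 L = 10,330 g cyanuric acid.

(b) Volume: 189,000 US gal × 3.785 L/gal = 715,365 L.
(b) Moles of NaHCO₃: 12,700 g ÷ 84 g/mol = 151.2 mol → 151.2 eq of alkalinity.
(b) As CaCO₃: 151.2 eq × 50 g/eq = 7560 g.
(b) Rise: 7560 g / 715,365 L × 1000 = 10.57 mg/L.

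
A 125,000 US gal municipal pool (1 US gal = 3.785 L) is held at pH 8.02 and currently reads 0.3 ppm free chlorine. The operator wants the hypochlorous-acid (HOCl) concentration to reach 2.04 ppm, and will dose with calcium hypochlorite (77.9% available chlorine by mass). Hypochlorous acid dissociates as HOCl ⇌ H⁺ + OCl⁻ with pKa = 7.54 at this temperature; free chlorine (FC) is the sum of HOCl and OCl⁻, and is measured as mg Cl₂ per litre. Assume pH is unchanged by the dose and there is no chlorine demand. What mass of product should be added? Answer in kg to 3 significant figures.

Volume: 125,000 US gal × 3.785 L/gal = 473,125 L.
[OCl⁻]/[HOCl] = 10^(pH − pKa) = 10^(8.02 − 7.54) = 3.02; fraction as HOCl = 1/(1 + 3.02) = 0.2488.
Free chlorine required for 2.04 ppm HOCl: 2.04 / 0.2488 = 8.201 ppm.
FC to add: 8.201 − 0.3 = 7.901 mg/L as Cl₂.
Cl₂ equivalent: 7.901 mg/L × 473,125 L = 3738 g.
Product at 77.9% available Cl: 3738 / 0.779 = 4798 g.

4.80 kg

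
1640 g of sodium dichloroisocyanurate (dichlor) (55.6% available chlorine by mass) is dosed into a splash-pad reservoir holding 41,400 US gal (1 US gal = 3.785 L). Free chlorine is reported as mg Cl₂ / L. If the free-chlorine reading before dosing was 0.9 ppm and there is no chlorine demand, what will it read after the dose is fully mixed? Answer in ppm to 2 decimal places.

6.72 ppm

Volume: 41,400 US gal × 3.785 L/gal = 156,699 L.
Available chlorine delivered: 1640 g × 0.556 = 911.8 g as Cl₂.
Concentration rise: 911.8 g / 156,699 L = 5.819 mg/L = 5.82 ppm.
Final FC: 0.9 + 5.82 = 6.72 ppm.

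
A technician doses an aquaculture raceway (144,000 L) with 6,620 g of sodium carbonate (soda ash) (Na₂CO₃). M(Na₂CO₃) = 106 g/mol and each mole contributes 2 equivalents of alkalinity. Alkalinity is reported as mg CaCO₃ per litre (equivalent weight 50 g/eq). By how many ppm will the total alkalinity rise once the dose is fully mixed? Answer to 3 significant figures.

Moles of Na₂CO₃: 6,620 g ÷ 106 g/mol = 62.45 mol → 124.9 eq of alkalinity.
As CaCO₃: 124.9 eq × 50 g/eq = 6245 g.
Rise: 6245 g / 144,000 L × 1000 = 43.37 mg/L.

43.4 ppm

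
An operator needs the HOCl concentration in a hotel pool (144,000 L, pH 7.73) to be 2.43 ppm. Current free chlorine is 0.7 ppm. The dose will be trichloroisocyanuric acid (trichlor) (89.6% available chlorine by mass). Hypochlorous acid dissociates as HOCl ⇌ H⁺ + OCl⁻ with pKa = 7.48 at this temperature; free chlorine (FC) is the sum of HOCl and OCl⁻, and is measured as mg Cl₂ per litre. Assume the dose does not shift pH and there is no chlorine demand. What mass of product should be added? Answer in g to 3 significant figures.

973 g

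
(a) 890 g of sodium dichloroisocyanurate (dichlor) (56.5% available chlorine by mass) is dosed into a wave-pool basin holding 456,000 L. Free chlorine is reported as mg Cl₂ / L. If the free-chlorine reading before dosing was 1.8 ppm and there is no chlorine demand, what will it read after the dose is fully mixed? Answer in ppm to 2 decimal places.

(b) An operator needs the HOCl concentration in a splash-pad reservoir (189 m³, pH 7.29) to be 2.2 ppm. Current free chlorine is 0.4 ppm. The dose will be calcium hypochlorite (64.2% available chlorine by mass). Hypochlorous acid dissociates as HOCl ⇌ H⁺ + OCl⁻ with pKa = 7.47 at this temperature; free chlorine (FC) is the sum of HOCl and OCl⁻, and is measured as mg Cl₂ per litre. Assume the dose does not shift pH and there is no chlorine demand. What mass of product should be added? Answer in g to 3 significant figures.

(a) 2.90 ppm; (b) 958 g

(a) Available chlorine delivered: 890 g × 0.565 = 502.8 g as Cl₂.
(a) Concentration rise: 502.8 g / 456,000 L = 1.103 mg/L = 1.10 ppm.
(a) Final FC: 1.8 + 1.10 = 2.90 ppm.

(b) Volume: 189 m³ = 189,000 L.
(b) [OCl⁻]/[HOCl] = 10^(pH − pKa) = 10^(7.29 − 7.47) = 0.6607; fraction as HOCl = 1/(1 + 0.6607) = 0.6022.
(b) Free chlorine required for 2.2 ppm HOCl: 2.2 / 0.6022 = 3.654 ppm.
(b) FC to add: 3.654 − 0.4 = 3.254 mg/L as Cl₂.
(b) Cl₂ equivalent: 3.254 mg/L × 189,000 L = 614.9 g.
(b) Product at 64.2% available Cl: 614.9 / 0.642 = 957.8 g.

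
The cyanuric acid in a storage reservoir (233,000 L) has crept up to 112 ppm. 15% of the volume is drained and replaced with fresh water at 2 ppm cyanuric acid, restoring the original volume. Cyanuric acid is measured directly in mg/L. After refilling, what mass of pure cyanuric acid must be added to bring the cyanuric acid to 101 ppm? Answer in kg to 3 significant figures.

After draining 15% and refilling: 112 × 0.85 + 2 × 0.15 = 95.5 ppm.
Deficit to target: 101 − 95.5 = 5.5 mg/L.
Mass: 5.5 mg/L × 233,000 L = 1282 g cyanuric acid.

1.28 kg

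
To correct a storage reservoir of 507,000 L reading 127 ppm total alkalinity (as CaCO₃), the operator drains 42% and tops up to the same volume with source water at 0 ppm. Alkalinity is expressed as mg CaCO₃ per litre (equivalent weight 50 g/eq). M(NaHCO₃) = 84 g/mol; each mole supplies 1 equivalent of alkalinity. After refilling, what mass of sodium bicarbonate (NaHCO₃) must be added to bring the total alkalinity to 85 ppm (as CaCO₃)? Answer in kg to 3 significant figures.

After draining 42% and refilling: 127 × 0.58 + 0 × 0.42 = 73.66 ppm.
Deficit to target: 85 − 73.66 = 11.34 mg/L.
As CaCO₃: 11.34 mg/L × 507,000 L = 5749 g; ÷ 50 g/eq ÷ 1 = 115 mol NaHCO₃.
Mass: 115 × 84 = 9659 g.

9.66 kg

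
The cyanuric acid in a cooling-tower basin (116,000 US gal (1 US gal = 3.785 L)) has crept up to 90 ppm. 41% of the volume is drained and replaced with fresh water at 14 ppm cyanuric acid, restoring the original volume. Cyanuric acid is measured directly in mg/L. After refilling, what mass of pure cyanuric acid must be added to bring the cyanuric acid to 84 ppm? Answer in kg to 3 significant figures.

11.0 kg

Volume: 116,000 US gal × 3.785 L/gal = 439,060 L.
After draining 41% and refilling: 90 × 0.59 + 14 × 0.41 = 58.84 ppm.
Deficit to target: 84 − 58.84 = 25.16 mg/L.
Mass: 25.16 mg/L × 439,060 L = 11,050 g cyanuric acid.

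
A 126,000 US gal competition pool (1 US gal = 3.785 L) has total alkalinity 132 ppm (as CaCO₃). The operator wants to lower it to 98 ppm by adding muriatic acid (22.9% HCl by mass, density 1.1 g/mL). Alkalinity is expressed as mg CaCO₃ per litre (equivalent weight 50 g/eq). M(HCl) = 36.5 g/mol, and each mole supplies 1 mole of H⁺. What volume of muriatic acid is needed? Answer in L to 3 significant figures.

Volume: 126,000 US gal × 3.785 L/gal = 476,910 L.
Alkalinity to neutralize: (132 − 98) = 34 mg/L as CaCO₃ × 476,910 L = 16,210 g as CaCO₃.
Equivalents of H⁺ required: 16,210 ÷ 50 g/eq = 324.3 eq = 324.3 mol HCl.
Mass of HCl: 324.3 × 36.5 = 11,840 g.
Mass of 22.9% solution: 11,840 / 0.229 = 51,690 g.
Volume: 51,690 g ÷ 1.1 g/mL = 46,990 mL.

47.0 L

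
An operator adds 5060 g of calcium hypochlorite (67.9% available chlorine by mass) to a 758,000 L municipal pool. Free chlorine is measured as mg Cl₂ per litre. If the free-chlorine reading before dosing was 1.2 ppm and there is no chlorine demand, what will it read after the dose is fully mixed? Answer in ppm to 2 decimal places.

5.73 ppm

Available chlorine delivered: 5060 g × 0.679 = 3436 g as Cl₂.
Concentration rise: 3436 g / 758,000 L = 4.533 mg/L = 4.53 ppm.
Final FC: 1.2 + 4.53 = 5.73 ppm.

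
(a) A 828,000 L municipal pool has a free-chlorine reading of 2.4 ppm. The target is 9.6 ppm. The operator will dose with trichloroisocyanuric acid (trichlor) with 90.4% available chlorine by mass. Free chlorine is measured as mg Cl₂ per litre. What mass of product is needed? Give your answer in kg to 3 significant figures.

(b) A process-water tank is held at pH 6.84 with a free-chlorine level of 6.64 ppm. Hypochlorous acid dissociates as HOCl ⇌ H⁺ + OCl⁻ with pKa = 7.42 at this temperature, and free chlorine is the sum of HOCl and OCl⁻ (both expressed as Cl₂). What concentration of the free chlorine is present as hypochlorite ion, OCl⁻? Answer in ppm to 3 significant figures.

(a) 6.59 kg; (b) 1.38 ppm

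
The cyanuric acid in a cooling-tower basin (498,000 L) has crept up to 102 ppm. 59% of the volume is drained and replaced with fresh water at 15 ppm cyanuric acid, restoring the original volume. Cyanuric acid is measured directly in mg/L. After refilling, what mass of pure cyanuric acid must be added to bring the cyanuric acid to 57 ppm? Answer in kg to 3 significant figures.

3.15 kg

After draining 59% and refilling: 102 × 0.41 + 15 × 0.59 = 50.67 ppm.
Deficit to target: 57 − 50.67 = 6.33 mg/L.
Mass: 6.33 mg/L × 498,000 L = 3152 g cyanuric acid.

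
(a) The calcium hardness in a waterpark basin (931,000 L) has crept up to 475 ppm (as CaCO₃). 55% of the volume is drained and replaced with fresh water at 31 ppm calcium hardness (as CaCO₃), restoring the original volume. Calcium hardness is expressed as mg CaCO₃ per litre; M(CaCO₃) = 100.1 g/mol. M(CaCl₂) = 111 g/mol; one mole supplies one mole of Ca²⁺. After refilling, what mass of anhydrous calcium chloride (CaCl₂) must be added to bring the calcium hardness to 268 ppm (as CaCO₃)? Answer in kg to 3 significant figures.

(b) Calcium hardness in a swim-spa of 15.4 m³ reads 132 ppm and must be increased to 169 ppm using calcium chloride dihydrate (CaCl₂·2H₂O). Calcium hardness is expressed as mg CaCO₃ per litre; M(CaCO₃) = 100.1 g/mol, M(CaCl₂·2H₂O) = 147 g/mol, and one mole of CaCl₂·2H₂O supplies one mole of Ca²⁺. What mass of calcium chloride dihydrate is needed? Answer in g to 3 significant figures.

(a) 38.4 kg; (b) 837 g

(a) After draining 55% and refilling: 475 × 0.45 + 31 × 0.55 = 230.8 ppm.
(a) Deficit to target: 268 − 230.8 = 37.2 mg/L.
(a) As CaCO₃: 37.2 mg/L × 931,000 L = 34,630 g; ÷ 100.1 = 346 mol Ca²⁺.
(a) Mass: 346 × 111 = 38,400 g.

(b) Volume: 15.4 m³ = 15,400 L.
(b) Hardness to add: (169 − 132) = 37 mg/L as CaCO₃ × 15,400 L = 569.8 g as CaCO₃.
(b) Moles of Ca²⁺ (1 mol Ca²⁺ ≡ 1 mol CaCO₃): 569.8 / 100.1 g/mol = 5.692 mol.
(b) Mass of CaCl₂·2H₂O: 5.692 × 147 = 836.8 g.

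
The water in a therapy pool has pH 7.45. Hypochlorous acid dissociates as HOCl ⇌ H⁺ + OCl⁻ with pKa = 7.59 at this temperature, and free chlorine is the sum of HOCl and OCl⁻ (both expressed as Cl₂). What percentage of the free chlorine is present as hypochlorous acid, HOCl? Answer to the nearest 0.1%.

58.0%

[OCl⁻]/[HOCl] = 10^(pH − pKa) = 10^(7.45 − 7.59) = 10^-0.14 = 0.7244.
Fraction as HOCl = 1 / (1 + 0.7244) = 0.5799.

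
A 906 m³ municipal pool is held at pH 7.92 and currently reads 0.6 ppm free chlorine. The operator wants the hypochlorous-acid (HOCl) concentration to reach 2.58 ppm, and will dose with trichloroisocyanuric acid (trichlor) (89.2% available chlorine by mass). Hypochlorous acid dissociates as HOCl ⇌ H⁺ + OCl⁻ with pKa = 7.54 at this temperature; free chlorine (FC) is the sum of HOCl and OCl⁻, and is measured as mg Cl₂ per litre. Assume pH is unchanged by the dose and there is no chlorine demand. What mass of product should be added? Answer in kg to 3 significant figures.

Volume: 906 m³ = 906,000 L.
[OCl⁻]/[HOCl] = 10^(pH − pKa) = 10^(7.92 − 7.54) = 2.399; fraction as HOCl = 1/(1 + 2.399) = 0.2942.
Free chlorine required for 2.58 ppm HOCl: 2.58 / 0.2942 = 8.769 ppm.
FC to add: 8.769 − 0.6 = 8.169 mg/L as Cl₂.
Cl₂ equivalent: 8.169 mg/L × 906,000 L = 7401 g.
Product at 89.2% available Cl: 7401 / 0.892 = 8297 g.

8.30 kg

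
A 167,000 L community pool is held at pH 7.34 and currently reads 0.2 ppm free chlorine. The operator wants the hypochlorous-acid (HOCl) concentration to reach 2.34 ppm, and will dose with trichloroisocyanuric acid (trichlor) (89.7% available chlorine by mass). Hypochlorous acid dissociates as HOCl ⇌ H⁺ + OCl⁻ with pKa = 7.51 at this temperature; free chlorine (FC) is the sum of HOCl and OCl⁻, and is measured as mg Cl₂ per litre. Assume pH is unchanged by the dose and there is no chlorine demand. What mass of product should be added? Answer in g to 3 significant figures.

[OCl⁻]/[HOCl] = 10^(pH − pKa) = 10^(7.34 − 7.51) = 0.6761; fraction as HOCl = 1/(1 + 0.6761) = 0.5966.
Free chlorine required for 2.34 ppm HOCl: 2.34 / 0.5966 = 3.922 ppm.
FC to add: 3.922 − 0.2 = 3.722 mg/L as Cl₂.
Cl₂ equivalent: 3.722 mg/L × 167,000 L = 621.6 g.
Product at 89.7% available Cl: 621.6 / 0.897 = 693 g.

693 g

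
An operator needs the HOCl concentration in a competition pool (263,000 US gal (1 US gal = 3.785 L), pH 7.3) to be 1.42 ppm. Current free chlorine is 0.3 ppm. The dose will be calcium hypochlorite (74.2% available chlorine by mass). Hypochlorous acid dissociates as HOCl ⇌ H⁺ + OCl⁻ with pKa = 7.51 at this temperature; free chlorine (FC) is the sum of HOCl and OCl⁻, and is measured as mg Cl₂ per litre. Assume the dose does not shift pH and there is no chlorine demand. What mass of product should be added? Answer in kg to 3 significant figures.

Volume: 263,000 US gal × 3.785 L/gal = 995,455 L.
[OCl⁻]/[HOCl] = 10^(pH − pKa) = 10^(7.3 − 7.51) = 0.6166; fraction as HOCl = 1/(1 + 0.6166) = 0.6186.
Free chlorine required for 1.42 ppm HOCl: 1.42 / 0.6186 = 2.296 ppm.
FC to add: 2.296 − 0.3 = 1.996 mg/L as Cl₂.
Cl₂ equivalent: 1.996 mg/L × 995,455 L = 1986 g.
Product at 74.2% available Cl: 1986 / 0.742 = 2677 g.

2.68 kg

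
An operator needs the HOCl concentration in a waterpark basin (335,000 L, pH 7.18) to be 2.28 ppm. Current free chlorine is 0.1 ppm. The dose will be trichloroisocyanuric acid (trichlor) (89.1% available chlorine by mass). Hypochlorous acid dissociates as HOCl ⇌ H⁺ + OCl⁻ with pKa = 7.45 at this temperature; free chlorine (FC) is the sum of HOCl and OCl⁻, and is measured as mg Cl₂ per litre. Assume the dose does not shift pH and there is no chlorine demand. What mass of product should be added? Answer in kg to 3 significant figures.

1.28 kg

[OCl⁻]/[HOCl] = 10^(pH − pKa) = 10^(7.18 − 7.45) = 0.537; fraction as HOCl = 1/(1 + 0.537) = 0.6506.
Free chlorine required for 2.28 ppm HOCl: 2.28 / 0.6506 = 3.504 ppm.
FC to add: 3.504 − 0.1 = 3.404 mg/L as Cl₂.
Cl₂ equivalent: 3.404 mg/L × 335,000 L = 1140 g.
Product at 89.1% available Cl: 1140 / 0.891 = 1280 g.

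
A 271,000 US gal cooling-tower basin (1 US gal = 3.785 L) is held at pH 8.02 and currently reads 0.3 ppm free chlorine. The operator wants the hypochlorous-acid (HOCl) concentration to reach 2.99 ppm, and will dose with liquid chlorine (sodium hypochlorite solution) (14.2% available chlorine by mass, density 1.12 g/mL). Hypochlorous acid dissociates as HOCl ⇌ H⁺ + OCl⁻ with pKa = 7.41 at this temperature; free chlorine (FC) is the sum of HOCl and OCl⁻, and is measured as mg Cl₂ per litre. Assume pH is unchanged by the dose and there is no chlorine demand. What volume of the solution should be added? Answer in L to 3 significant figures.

95.9 L

Volume: 271,000 US gal × 3.785 L/gal = 1,025,735 L.
[OCl⁻]/[HOCl] = 10^(pH − pKa) = 10^(8.02 − 7.41) = 4.074; fraction as HOCl = 1/(1 + 4.074) = 0.1971.
Free chlorine required for 2.99 ppm HOCl: 2.99 / 0.1971 = 15.17 ppm.
FC to add: 15.17 − 0.3 = 14.87 mg/L as Cl₂.
Cl₂ equivalent: 14.87 mg/L × 1,025,735 L = 15,250 g.
Product at 14.2% available Cl: 15,250 / 0.142 = 107,400 g.
Volume: 107,400 g ÷ 1.12 g/mL = 95,910 mL.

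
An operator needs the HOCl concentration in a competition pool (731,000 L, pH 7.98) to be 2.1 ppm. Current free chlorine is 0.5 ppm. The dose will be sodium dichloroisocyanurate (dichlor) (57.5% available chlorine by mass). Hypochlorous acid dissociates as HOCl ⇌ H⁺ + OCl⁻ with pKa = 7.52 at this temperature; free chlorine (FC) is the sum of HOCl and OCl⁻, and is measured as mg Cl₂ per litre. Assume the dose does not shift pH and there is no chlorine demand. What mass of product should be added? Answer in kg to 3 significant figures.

9.73 kg

[OCl⁻]/[HOCl] = 10^(pH − pKa) = 10^(7.98 − 7.52) = 2.884; fraction as HOCl = 1/(1 + 2.884) = 0.2575.
Free chlorine required for 2.1 ppm HOCl: 2.1 / 0.2575 = 8.156 ppm.
FC to add: 8.156 − 0.5 = 7.656 mg/L as Cl₂.
Cl₂ equivalent: 7.656 mg/L × 731,000 L = 5597 g.
Product at 57.5% available Cl: 5597 / 0.575 = 9734 g.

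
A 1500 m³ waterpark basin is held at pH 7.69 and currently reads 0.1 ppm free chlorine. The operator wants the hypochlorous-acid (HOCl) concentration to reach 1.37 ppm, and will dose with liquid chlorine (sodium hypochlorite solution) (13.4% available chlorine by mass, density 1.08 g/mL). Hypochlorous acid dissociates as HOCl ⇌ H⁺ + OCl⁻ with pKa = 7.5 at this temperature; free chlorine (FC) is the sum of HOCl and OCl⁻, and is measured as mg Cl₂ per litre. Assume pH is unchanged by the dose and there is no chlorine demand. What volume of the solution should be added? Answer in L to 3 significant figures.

35.2 L

Volume: 1500 m³ = 1,500,000 L.
[OCl⁻]/[HOCl] = 10^(pH − pKa) = 10^(7.69 − 7.5) = 1.549; fraction as HOCl = 1/(1 + 1.549) = 0.3923.
Free chlorine required for 1.37 ppm HOCl: 1.37 / 0.3923 = 3.492 ppm.
FC to add: 3.492 − 0.1 = 3.392 mg/L as Cl₂.
Cl₂ equivalent: 3.392 mg/L × 1,500,000 L = 5088 g.
Product at 13.4% available Cl: 5088 / 0.134 = 37,970 g.
Volume: 37,970 g ÷ 1.08 g/mL = 35,160 mL.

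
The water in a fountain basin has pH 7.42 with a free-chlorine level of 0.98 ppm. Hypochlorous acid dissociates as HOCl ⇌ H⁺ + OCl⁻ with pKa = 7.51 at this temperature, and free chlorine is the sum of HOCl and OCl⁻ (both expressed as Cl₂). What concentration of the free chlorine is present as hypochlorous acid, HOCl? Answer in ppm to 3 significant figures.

[OCl⁻]/[HOCl] = 10^(pH − pKa) = 10^(7.42 − 7.51) = 10^-0.09 = 0.8128.
Fraction as HOCl = 1 / (1 + 0.8128) = 0.5516.
HOCl = 0.5516 × 0.98 ppm = 0.5406 ppm.

0.541 ppm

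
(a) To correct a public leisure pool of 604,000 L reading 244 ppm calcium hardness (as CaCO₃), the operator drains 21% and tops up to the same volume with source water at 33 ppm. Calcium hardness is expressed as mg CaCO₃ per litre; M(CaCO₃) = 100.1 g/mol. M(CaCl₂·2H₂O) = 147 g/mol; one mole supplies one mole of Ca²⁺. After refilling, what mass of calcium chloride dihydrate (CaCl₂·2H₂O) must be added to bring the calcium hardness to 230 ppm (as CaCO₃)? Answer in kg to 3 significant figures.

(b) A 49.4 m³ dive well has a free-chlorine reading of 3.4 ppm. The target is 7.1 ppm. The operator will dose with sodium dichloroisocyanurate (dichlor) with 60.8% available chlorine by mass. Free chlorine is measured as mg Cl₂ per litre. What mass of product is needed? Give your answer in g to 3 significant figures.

(a) After draining 21% and refilling: 244 × 0.79 + 33 × 0.21 = 199.69 ppm.
(a) Deficit to target: 230 − 199.69 = 30.31 mg/L.
(a) As CaCO₃: 30.31 mg/L × 604,000 L = 18,310 g; ÷ 100.1 = 182.9 mol Ca²⁺.
(a) Mass: 182.9 × 147 = 26,880 g.

(b) Volume: 49.4 m³ = 49,400 L.
(b) Chlorine deficit: 7.1 − 3.4 = 3.7 ppm = 3.7 mg/L as Cl₂.
(b) Cl₂ equivalent needed: 3.7 mg/L × 49,400 L = 182,800 mg = 182.8 g.
(b) Product at 60.8% available chlorine: 182.8 / 0.608 = 300.6 g.

(a) 26.9 kg; (b) 301 g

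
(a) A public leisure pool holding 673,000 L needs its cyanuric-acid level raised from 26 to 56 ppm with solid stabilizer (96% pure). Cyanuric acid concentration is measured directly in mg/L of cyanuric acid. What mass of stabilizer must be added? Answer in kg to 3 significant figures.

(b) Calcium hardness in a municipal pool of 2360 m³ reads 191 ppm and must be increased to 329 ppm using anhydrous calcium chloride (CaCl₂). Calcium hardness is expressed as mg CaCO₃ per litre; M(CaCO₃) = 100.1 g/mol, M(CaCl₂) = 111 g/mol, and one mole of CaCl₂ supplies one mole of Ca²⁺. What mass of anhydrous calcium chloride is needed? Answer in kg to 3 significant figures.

(a) 21.0 kg; (b) 361 kg

(a) CYA to add: (56 − 26) = 30 mg/L × 673,000 L = 20,190 g cyanuric acid.
(a) At 96% purity: 20,190 / 0.96 = 21,030 g product.

(b) Volume: 2360 m³ = 2,360,000 L.
(b) Hardness to add: (329 − 191) = 138 mg/L as CaCO₃ × 2,360,000 L = 325,700 g as CaCO₃.
(b) Moles of Ca²⁺ (1 mol Ca²⁺ ≡ 1 mol CaCO₃): 325,700 / 100.1 g/mol = 3254 mol.
(b) Mass of CaCl₂: 3254 × 111 = 361,100 g.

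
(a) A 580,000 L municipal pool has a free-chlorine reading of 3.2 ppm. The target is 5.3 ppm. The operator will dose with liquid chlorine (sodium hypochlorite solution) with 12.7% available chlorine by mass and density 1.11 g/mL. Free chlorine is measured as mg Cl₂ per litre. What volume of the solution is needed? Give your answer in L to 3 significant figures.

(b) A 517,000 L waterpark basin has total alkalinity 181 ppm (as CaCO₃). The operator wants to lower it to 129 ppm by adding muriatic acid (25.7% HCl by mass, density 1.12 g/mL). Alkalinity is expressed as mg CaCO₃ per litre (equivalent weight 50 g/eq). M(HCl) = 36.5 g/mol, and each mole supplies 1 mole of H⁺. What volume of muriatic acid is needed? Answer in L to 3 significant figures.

(a) 8.64 L; (b) 68.2 L

(a) Chlorine deficit: 5.3 − 3.2 = 2.1 ppm = 2.1 mg/L as Cl₂.
(a) Cl₂ equivalent needed: 2.1 mg/L × 580,000 L = 1,218,000 mg = 1218 g.
(a) Product at 12.7% available chlorine: 1218 / 0.127 = 9591 g.
(a) Volume at density 1.11 g/mL: 9591 g ÷ 1.11 g/mL = 8640 mL.

(b) Alkalinity to neutralize: (181 − 129) = 52 mg/L as CaCO₃ × 517,000 L = 26,880 g as CaCO₃.
(b) Equivalents of H⁺ required: 26,880 ÷ 50 g/eq = 537.7 eq = 537.7 mol HCl.
(b) Mass of HCl: 537.7 × 36.5 = 19,630 g.
(b) Mass of 25.7% solution: 19,630 / 0.257 = 76,360 g.
(b) Volume: 76,360 g ÷ 1.12 g/mL = 68,180 mL.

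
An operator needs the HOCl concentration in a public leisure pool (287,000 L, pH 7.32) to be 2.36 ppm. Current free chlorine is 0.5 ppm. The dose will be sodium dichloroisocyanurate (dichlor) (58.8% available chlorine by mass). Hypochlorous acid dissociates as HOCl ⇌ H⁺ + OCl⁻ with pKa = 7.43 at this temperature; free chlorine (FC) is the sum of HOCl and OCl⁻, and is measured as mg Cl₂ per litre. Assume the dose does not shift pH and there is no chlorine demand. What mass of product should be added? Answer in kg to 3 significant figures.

1.80 kg

[OCl⁻]/[HOCl] = 10^(pH − pKa) = 10^(7.32 − 7.43) = 0.7762; fraction as HOCl = 1/(1 + 0.7762) = 0.563.
Free chlorine required for 2.36 ppm HOCl: 2.36 / 0.563 = 4.192 ppm.
FC to add: 4.192 − 0.5 = 3.692 mg/L as Cl₂.
Cl₂ equivalent: 3.692 mg/L × 287,000 L = 1060 g.
Product at 58.8% available Cl: 1060 / 0.588 = 1802 g.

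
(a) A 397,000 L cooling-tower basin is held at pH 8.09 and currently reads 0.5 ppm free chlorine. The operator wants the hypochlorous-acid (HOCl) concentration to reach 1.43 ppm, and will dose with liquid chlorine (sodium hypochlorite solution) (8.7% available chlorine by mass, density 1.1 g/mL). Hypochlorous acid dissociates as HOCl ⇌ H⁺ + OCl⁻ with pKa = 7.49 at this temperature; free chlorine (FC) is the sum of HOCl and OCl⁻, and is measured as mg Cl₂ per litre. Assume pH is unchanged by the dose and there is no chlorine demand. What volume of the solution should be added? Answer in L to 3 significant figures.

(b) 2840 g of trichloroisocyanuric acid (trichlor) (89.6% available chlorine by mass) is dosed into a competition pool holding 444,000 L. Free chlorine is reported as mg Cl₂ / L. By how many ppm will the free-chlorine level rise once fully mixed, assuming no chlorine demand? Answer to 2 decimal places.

(a) [OCl⁻]/[HOCl] = 10^(pH − pKa) = 10^(8.09 − 7.49) = 3.981; fraction as HOCl = 1/(1 + 3.981) = 0.2008.
(a) Free chlorine required for 1.43 ppm HOCl: 1.43 / 0.2008 = 7.123 ppm.
(a) FC to add: 7.123 − 0.5 = 6.623 mg/L as Cl₂.
(a) Cl₂ equivalent: 6.623 mg/L × 397,000 L = 2629 g.
(a) Product at 8.7% available Cl: 2629 / 0.087 = 30,220 g.
(a) Volume: 30,220 g ÷ 1.1 g/mL = 27,470 mL.

(b) Available chlorine delivered: 2840 g × 0.896 = 2545 g as Cl₂.
(b) Concentration rise: 2545 g / 444,000 L = 5.731 mg/L = 5.73 ppm.

(a) 27.5 L; (b) 5.73 ppm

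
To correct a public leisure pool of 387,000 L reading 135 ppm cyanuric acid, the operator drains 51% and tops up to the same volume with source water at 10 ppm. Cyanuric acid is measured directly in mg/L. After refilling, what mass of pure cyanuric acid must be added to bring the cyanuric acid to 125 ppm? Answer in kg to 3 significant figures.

20.8 kg

After draining 51% and refilling: 135 × 0.49 + 10 × 0.51 = 71.25 ppm.
Deficit to target: 125 − 71.25 = 53.75 mg/L.
Mass: 53.75 mg/L × 387,000 L = 20,800 g cyanuric acid.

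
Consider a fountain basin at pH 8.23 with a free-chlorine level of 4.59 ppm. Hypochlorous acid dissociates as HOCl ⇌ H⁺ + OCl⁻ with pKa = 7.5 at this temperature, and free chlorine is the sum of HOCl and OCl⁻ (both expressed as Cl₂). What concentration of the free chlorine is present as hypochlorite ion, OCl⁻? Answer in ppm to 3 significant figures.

3.87 ppm

[OCl⁻]/[HOCl] = 10^(pH − pKa) = 10^(8.23 − 7.5) = 10^0.73 = 5.37.
Fraction as HOCl = 1 / (1 + 5.37) = 0.157.
OCl⁻ = (1 − 0.157) × 4.59 ppm = 3.869 ppm.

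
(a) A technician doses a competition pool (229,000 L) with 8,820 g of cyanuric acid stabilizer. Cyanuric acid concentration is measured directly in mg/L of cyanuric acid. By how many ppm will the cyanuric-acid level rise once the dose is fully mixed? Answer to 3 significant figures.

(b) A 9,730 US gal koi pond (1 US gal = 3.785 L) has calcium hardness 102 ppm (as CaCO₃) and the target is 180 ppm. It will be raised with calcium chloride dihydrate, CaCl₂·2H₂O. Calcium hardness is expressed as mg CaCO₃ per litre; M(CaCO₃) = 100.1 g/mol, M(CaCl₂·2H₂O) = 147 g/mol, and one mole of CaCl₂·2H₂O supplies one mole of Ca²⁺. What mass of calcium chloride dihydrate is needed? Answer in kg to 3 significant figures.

(a) Rise: 8,820 g / 229,000 L × 1000 = 38.52 mg/L.

(b) Volume: 9,730 US gal × 3.785 L/gal = 36,828 L.
(b) Hardness to add: (180 − 102) = 78 mg/L as CaCO₃ × 36,828 L = 2873 g as CaCO₃.
(b) Moles of Ca²⁺ (1 mol Ca²⁺ ≡ 1 mol CaCO₃): 2873 / 100.1 g/mol = 28.7 mol.
(b) Mass of CaCl₂·2H₂O: 28.7 × 147 = 4218 g.

(a) 38.5 ppm; (b) 4.22 kg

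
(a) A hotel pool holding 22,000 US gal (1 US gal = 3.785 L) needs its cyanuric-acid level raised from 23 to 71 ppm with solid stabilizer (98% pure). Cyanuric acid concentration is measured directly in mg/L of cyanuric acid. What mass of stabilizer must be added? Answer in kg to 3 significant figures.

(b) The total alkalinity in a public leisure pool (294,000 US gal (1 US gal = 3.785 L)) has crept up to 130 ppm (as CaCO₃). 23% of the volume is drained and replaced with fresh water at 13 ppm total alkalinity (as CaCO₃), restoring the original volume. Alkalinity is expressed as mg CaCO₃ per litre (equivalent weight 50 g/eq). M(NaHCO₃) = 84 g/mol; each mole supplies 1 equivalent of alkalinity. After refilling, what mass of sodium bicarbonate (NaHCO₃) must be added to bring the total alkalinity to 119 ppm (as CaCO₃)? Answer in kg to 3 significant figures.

(a) 4.08 kg; (b) 29.7 kg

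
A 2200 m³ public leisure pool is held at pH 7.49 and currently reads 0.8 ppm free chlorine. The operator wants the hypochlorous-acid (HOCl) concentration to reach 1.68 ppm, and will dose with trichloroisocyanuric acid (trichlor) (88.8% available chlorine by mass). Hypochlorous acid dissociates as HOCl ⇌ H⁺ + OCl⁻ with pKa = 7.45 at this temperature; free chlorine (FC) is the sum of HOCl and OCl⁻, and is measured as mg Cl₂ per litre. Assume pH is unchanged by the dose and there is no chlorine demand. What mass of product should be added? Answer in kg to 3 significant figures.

6.74 kg

Volume: 2200 m³ = 2,200,000 L.
[OCl⁻]/[HOCl] = 10^(pH − pKa) = 10^(7.49 − 7.45) = 1.096; fraction as HOCl = 1/(1 + 1.096) = 0.477.
Free chlorine required for 1.68 ppm HOCl: 1.68 / 0.477 = 3.522 ppm.
FC to add: 3.522 − 0.8 = 2.722 mg/L as Cl₂.
Cl₂ equivalent: 2.722 mg/L × 2,200,000 L = 5989 g.
Product at 88.8% available Cl: 5989 / 0.888 = 6744 g.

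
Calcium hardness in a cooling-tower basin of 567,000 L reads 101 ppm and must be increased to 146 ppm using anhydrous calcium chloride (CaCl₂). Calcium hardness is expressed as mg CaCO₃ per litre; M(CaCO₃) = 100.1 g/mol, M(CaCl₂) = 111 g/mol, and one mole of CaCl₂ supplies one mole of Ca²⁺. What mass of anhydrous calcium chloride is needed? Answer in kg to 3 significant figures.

28.3 kg

Hardness to add: (146 − 101) = 45 mg/L as CaCO₃ × 567,000 L = 25,520 g as CaCO₃.
Moles of Ca²⁺ (1 mol Ca²⁺ ≡ 1 mol CaCO₃): 25,520 / 100.1 g/mol = 254.9 mol.
Mass of CaCl₂: 254.9 × 111 = 28,290 g.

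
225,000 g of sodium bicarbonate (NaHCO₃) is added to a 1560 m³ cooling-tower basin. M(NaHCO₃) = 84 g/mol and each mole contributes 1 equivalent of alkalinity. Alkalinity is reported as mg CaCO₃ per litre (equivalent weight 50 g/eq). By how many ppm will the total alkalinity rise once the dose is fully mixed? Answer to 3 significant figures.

Volume: 1560 m³ = 1,560,000 L.
Moles of NaHCO₃: 225,000 g ÷ 84 g/mol = 2679 mol → 2679 eq of alkalinity.
As CaCO₃: 2679 eq × 50 g/eq = 133,900 g.
Rise: 133,900 g / 1,560,000 L × 1000 = 85.85 mg/L.

85.9 ppm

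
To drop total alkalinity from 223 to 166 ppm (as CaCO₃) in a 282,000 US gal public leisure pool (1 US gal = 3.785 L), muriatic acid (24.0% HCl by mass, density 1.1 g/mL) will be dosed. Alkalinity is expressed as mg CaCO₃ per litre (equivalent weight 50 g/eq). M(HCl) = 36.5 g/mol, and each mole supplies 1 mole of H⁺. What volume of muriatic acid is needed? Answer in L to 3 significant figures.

Volume: 282,000 US gal × 3.785 L/gal = 1,067,370 L.
Alkalinity to neutralize: (223 − 166) = 57 mg/L as CaCO₃ × 1,067,370 L = 60,840 g as CaCO₃.
Equivalents of H⁺ required: 60,840 ÷ 50 g/eq = 1217 eq = 1217 mol HCl.
Mass of HCl: 1217 × 36.5 = 44,410 g.
Mass of 24.0% solution: 44,410 / 0.24 = 185,100 g.
Volume: 185,100 g ÷ 1.1 g/mL = 168,200 mL.

168 L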